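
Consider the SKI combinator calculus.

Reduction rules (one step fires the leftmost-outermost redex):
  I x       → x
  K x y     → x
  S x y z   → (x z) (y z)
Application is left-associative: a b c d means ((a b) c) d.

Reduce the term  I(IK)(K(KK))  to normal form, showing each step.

Answer: normal form = K(K(KK))  (in 2 steps)

Derivation:
  start: I(IK)(K(KK))
  →1  IK(K(KK))
  →2  K(K(KK))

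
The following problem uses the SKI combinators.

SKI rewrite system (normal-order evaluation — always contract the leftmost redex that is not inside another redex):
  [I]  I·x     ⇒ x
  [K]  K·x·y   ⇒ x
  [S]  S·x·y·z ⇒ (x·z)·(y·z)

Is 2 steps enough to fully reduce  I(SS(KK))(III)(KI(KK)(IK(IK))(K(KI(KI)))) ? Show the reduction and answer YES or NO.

Answer: NO — after 2 steps the term is S(III)(KK(III))(KI(KK)(IK(IK))(K(KI(KI)))), not yet normal

Reduction:
  start: I(SS(KK))(III)(KI(KK)(IK(IK))(K(KI(KI))))
  [1] SS(KK)(III)(KI(KK)(IK(IK))(K(KI(KI))))
  [2] S(III)(KK(III))(KI(KK)(IK(IK))(K(KI(KI))))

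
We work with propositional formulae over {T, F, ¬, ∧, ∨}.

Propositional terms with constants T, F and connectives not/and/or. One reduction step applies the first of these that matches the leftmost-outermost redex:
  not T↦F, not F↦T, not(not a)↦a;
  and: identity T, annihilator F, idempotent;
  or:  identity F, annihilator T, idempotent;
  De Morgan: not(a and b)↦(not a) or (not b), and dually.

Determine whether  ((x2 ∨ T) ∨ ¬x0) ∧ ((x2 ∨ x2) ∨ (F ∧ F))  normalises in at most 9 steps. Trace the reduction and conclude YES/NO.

  start: ((x2 ∨ T) ∨ ¬x0) ∧ ((x2 ∨ x2) ∨ (F ∧ F))
  step 1: (T ∨ ¬x0) ∧ ((x2 ∨ x2) ∨ (F ∧ F))
  step 2: T ∧ ((x2 ∨ x2) ∨ (F ∧ F))
  step 3: (x2 ∨ x2) ∨ (F ∧ F)
  step 4: x2 ∨ (F ∧ F)
  step 5: x2 ∨ F
  step 6: x2

Answer: YES — reaches normal form x2 in 6 ≤ 9 steps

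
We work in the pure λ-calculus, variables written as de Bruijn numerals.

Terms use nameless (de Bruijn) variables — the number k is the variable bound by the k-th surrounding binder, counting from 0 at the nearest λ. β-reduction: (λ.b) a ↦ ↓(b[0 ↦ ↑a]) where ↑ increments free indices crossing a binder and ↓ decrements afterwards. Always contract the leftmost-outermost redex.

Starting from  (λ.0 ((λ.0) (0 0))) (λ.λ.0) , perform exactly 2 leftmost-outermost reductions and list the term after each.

Answer: after 2 steps: λ.0

Reduction:
  start: (λ.0 ((λ.0) (0 0))) (λ.λ.0)
  [1] (λ.λ.0) ((λ.0) ((λ.λ.0) (λ.λ.0)))
  [2] λ.0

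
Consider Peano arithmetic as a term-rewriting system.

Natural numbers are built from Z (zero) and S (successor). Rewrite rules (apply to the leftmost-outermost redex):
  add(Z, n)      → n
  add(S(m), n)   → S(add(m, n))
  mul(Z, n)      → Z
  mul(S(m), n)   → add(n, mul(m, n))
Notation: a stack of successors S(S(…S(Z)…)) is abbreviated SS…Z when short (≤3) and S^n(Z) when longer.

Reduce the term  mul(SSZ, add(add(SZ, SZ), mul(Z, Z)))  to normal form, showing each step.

  start: mul(SSZ, add(add(SZ, SZ), mul(Z, Z)))
  step 1: add(add(add(SZ, SZ), mul(Z, Z)), mul(SZ, add(add(SZ, SZ), mul(Z, Z))))
  step 2: add(add(S(add(Z, SZ)), mul(Z, Z)), mul(SZ, add(add(SZ, SZ), mul(Z, Z))))
  step 3: add(S(add(add(Z, SZ), mul(Z, Z))), mul(SZ, add(add(SZ, SZ), mul(Z, Z))))
  step 4: S(add(add(add(Z, SZ), mul(Z, Z)), mul(SZ, add(add(SZ, SZ), mul(Z, Z)))))
  step 5: S(add(add(SZ, mul(Z, Z)), mul(SZ, add(add(SZ, SZ), mul(Z, Z)))))
  step 6: S(add(S(add(Z, mul(Z, Z))), mul(SZ, add(add(SZ, SZ), mul(Z, Z)))))
  step 7: S(S(add(add(Z, mul(Z, Z)), mul(SZ, add(add(SZ, SZ), mul(Z, Z))))))
  step 8: S(S(add(mul(Z, Z), mul(SZ, add(add(SZ, SZ), mul(Z, Z))))))
  step 9: S(S(add(Z, mul(SZ, add(add(SZ, SZ), mul(Z, Z))))))
  step 10: S(S(mul(SZ, add(add(SZ, SZ), mul(Z, Z)))))
  step 11: S(S(add(add(add(SZ, SZ), mul(Z, Z)), mul(Z, add(add(SZ, SZ), mul(Z, Z))))))
  step 12: S(S(add(add(S(add(Z, SZ)), mul(Z, Z)), mul(Z, add(add(SZ, SZ), mul(Z, Z))))))
  step 13: S(S(add(S(add(add(Z, SZ), mul(Z, Z))), mul(Z, add(add(SZ, SZ), mul(Z, Z))))))
  step 14: S(S(S(add(add(add(Z, SZ), mul(Z, Z)), mul(Z, add(add(SZ, SZ), mul(Z, Z)))))))
  step 15: S(S(S(add(add(SZ, mul(Z, Z)), mul(Z, add(add(SZ, SZ), mul(Z, Z)))))))
  step 16: S(S(S(add(S(add(Z, mul(Z, Z))), mul(Z, add(add(SZ, SZ), mul(Z, Z)))))))
  step 17: S(S(S(S(add(add(Z, mul(Z, Z)), mul(Z, add(add(SZ, SZ), mul(Z, Z))))))))
  step 18: S(S(S(S(add(mul(Z, Z), mul(Z, add(add(SZ, SZ), mul(Z, Z))))))))
  step 19: S(S(S(S(add(Z, mul(Z, add(add(SZ, SZ), mul(Z, Z))))))))
  step 20: S(S(S(S(mul(Z, add(add(SZ, SZ), mul(Z, Z)))))))
  step 21: S^4(Z)

Answer: normal form = S^4(Z)  (in 21 steps)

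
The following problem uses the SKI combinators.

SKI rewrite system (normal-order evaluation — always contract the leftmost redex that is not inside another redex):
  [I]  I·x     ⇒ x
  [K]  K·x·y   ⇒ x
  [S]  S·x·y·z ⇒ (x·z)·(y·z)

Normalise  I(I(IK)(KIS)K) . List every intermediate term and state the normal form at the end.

Answer: normal form = I  (in 5 steps)

Reduction:
  start: I(I(IK)(KIS)K)
  →1  I(IK)(KIS)K
  →2  IK(KIS)K
  →3  K(KIS)K
  →4  KIS
  →5  I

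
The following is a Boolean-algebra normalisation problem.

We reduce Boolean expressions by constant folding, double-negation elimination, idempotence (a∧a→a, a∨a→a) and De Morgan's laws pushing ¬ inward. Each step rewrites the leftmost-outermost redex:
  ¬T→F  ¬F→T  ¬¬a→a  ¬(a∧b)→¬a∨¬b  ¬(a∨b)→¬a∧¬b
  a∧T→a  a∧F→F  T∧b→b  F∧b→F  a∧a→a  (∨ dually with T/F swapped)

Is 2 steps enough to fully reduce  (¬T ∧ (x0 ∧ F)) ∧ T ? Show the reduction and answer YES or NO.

Answer: NO — after 2 steps the term is F ∧ (x0 ∧ F), not yet normal

Derivation:
  start: (¬T ∧ (x0 ∧ F)) ∧ T
  step 1: ¬T ∧ (x0 ∧ F)
  step 2: F ∧ (x0 ∧ F)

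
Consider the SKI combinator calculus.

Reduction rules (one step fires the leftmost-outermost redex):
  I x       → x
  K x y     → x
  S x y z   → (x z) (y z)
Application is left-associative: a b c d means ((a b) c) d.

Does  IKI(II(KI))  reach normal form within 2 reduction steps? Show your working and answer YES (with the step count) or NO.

Answer: YES — reaches normal form I in 2 ≤ 2 steps

Derivation:
  start: IKI(II(KI))
  →1  KI(II(KI))
  →2  I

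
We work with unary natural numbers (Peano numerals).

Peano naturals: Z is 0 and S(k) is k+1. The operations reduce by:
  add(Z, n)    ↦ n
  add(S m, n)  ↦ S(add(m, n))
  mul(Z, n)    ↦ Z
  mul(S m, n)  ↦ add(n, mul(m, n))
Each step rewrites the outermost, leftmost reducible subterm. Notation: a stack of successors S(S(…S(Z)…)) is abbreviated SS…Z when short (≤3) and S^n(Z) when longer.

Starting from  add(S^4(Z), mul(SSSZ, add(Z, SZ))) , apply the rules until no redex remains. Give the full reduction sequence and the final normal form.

Answer: normal form = S^7(Z)  (in 18 steps)

Working:
  start: add(S^4(Z), mul(SSSZ, add(Z, SZ)))
  step 1: S(add(SSSZ, mul(SSSZ, add(Z, SZ))))
  step 2: S(S(add(SSZ, mul(SSSZ, add(Z, SZ)))))
  step 3: S(S(S(add(SZ, mul(SSSZ, add(Z, SZ))))))
  step 4: S(S(S(S(add(Z, mul(SSSZ, add(Z, SZ)))))))
  step 5: S(S(S(S(mul(SSSZ, add(Z, SZ))))))
  step 6: S(S(S(S(add(add(Z, SZ), mul(SSZ, add(Z, SZ)))))))
  step 7: S(S(S(S(add(SZ, mul(SSZ, add(Z, SZ)))))))
  step 8: S(S(S(S(S(add(Z, mul(SSZ, add(Z, SZ))))))))
  step 9: S(S(S(S(S(mul(SSZ, add(Z, SZ)))))))
  step 10: S(S(S(S(S(add(add(Z, SZ), mul(SZ, add(Z, SZ))))))))
  step 11: S(S(S(S(S(add(SZ, mul(SZ, add(Z, SZ))))))))
  step 12: S(S(S(S(S(S(add(Z, mul(SZ, add(Z, SZ)))))))))
  step 13: S(S(S(S(S(S(mul(SZ, add(Z, SZ))))))))
  step 14: S(S(S(S(S(S(add(add(Z, SZ), mul(Z, add(Z, SZ)))))))))
  step 15: S(S(S(S(S(S(add(SZ, mul(Z, add(Z, SZ)))))))))
  step 16: S(S(S(S(S(S(S(add(Z, mul(Z, add(Z, SZ))))))))))
  step 17: S(S(S(S(S(S(S(mul(Z, add(Z, SZ)))))))))
  step 18: S^7(Z)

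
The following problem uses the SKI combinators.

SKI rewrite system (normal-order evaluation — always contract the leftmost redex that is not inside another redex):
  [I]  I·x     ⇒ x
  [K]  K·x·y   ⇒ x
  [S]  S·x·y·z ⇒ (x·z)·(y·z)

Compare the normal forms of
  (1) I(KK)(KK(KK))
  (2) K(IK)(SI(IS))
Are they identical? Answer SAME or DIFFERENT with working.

Term A:
  start: I(KK)(KK(KK))
  step 1: KK(KK(KK))
  step 2: K

Term B:
  start: K(IK)(SI(IS))
  step 1: IK
  step 2: K

Answer: SAME — A ⇓ K, B ⇓ K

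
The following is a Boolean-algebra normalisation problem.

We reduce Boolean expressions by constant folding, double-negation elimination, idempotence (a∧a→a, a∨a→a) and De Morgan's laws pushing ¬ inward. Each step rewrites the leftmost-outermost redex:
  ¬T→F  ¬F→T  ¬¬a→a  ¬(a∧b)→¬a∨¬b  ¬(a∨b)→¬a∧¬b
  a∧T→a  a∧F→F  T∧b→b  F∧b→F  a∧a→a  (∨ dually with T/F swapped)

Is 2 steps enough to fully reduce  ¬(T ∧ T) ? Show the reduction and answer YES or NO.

  start: ¬(T ∧ T)
  [1] ¬T ∨ ¬T
  [2] ¬T

Answer: NO — after 2 steps the term is ¬T, not yet normal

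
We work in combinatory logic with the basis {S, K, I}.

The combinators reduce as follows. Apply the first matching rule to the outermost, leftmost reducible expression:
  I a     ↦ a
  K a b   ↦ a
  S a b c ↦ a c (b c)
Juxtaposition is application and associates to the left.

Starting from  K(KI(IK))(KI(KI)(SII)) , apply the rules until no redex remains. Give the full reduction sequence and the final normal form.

  start: K(KI(IK))(KI(KI)(SII))
  [1] KI(IK)
  [2] I

Answer: normal form = I  (in 2 steps)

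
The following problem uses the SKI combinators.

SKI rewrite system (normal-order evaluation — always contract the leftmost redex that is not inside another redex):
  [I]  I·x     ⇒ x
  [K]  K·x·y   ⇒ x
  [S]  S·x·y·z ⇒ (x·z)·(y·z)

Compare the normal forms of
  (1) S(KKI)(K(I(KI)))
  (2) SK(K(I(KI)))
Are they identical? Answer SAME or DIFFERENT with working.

Term A:
  start: S(KKI)(K(I(KI)))
  step 1: SK(K(I(KI)))
  step 2: SK(K(KI))

Term B:
  start: SK(K(I(KI)))
  step 1: SK(K(KI))

Answer: SAME — A ⇓ SK(K(KI)), B ⇓ SK(K(KI))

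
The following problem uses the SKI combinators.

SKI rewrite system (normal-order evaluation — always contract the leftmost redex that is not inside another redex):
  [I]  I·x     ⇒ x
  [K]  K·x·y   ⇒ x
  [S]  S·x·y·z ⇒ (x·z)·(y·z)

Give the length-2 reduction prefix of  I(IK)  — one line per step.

Answer: after 2 steps: K

Derivation:
  start: I(IK)
  →1  IK
  →2  K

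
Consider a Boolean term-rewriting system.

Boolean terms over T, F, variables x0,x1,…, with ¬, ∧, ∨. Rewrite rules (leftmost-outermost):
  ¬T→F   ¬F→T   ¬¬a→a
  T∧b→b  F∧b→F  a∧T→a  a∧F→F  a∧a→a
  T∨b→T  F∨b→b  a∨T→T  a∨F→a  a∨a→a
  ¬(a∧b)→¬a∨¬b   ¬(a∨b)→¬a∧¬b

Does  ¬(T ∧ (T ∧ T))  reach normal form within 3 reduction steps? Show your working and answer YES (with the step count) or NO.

Answer: NO — after 3 steps the term is ¬(T ∧ T), not yet normal

Reduction:
  start: ¬(T ∧ (T ∧ T))
  →1  ¬T ∨ ¬(T ∧ T)
  →2  F ∨ ¬(T ∧ T)
  →3  ¬(T ∧ T)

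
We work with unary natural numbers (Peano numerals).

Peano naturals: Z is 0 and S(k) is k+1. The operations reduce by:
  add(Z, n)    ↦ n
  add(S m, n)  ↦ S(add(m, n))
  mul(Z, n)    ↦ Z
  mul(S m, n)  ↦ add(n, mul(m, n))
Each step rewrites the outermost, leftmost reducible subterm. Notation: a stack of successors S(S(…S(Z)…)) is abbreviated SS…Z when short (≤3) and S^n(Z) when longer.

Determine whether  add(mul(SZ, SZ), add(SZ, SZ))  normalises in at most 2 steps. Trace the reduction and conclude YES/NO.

Answer: NO — after 2 steps the term is add(S(add(Z, mul(Z, SZ))), add(SZ, SZ)), not yet normal

Working:
  start: add(mul(SZ, SZ), add(SZ, SZ))
  →1  add(add(SZ, mul(Z, SZ)), add(SZ, SZ))
  →2  add(S(add(Z, mul(Z, SZ))), add(SZ, SZ))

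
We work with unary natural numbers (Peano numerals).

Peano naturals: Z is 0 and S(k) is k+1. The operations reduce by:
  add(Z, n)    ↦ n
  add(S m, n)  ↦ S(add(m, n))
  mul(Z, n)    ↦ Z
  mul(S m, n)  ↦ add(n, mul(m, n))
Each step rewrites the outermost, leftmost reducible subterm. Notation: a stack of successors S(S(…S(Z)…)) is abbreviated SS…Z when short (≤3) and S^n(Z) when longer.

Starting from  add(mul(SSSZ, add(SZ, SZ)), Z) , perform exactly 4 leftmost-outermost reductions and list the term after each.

  start: add(mul(SSSZ, add(SZ, SZ)), Z)
  [1] add(add(add(SZ, SZ), mul(SSZ, add(SZ, SZ))), Z)
  [2] add(add(S(add(Z, SZ)), mul(SSZ, add(SZ, SZ))), Z)
  [3] add(S(add(add(Z, SZ), mul(SSZ, add(SZ, SZ)))), Z)
  [4] S(add(add(add(Z, SZ), mul(SSZ, add(SZ, SZ))), Z))

Answer: after 4 steps: S(add(add(add(Z, SZ), mul(SSZ, add(SZ, SZ))), Z))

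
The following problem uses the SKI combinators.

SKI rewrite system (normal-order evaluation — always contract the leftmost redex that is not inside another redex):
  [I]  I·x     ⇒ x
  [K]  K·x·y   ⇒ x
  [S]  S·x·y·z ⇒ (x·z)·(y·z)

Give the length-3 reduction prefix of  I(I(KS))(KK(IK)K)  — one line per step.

  start: I(I(KS))(KK(IK)K)
  step 1: I(KS)(KK(IK)K)
  step 2: KS(KK(IK)K)
  step 3: S

Answer: after 3 steps: S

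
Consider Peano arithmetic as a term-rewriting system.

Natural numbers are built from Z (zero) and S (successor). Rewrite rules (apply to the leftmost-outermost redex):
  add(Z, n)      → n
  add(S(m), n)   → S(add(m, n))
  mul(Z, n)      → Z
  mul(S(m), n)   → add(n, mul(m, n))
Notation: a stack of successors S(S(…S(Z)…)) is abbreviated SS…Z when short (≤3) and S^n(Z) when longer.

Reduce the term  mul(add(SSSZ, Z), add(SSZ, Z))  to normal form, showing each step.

Answer: normal form = S^6(Z)  (in 26 steps)

Working:
  start: mul(add(SSSZ, Z), add(SSZ, Z))
  →1  mul(S(add(SSZ, Z)), add(SSZ, Z))
  →2  add(add(SSZ, Z), mul(add(SSZ, Z), add(SSZ, Z)))
  →3  add(S(add(SZ, Z)), mul(add(SSZ, Z), add(SSZ, Z)))
  →4  S(add(add(SZ, Z), mul(add(SSZ, Z), add(SSZ, Z))))
  →5  S(add(S(add(Z, Z)), mul(add(SSZ, Z), add(SSZ, Z))))
  →6  S(S(add(add(Z, Z), mul(add(SSZ, Z), add(SSZ, Z)))))
  →7  S(S(add(Z, mul(add(SSZ, Z), add(SSZ, Z)))))
  →8  S(S(mul(add(SSZ, Z), add(SSZ, Z))))
  →9  S(S(mul(S(add(SZ, Z)), add(SSZ, Z))))
  →10  S(S(add(add(SSZ, Z), mul(add(SZ, Z), add(SSZ, Z)))))
  →11  S(S(add(S(add(SZ, Z)), mul(add(SZ, Z), add(SSZ, Z)))))
  →12  S(S(S(add(add(SZ, Z), mul(add(SZ, Z), add(SSZ, Z))))))
  →13  S(S(S(add(S(add(Z, Z)), mul(add(SZ, Z), add(SSZ, Z))))))
  →14  S(S(S(S(add(add(Z, Z), mul(add(SZ, Z), add(SSZ, Z)))))))
  →15  S(S(S(S(add(Z, mul(add(SZ, Z), add(SSZ, Z)))))))
  →16  S(S(S(S(mul(add(SZ, Z), add(SSZ, Z))))))
  →17  S(S(S(S(mul(S(add(Z, Z)), add(SSZ, Z))))))
  →18  S(S(S(S(add(add(SSZ, Z), mul(add(Z, Z), add(SSZ, Z)))))))
  →19  S(S(S(S(add(S(add(SZ, Z)), mul(add(Z, Z), add(SSZ, Z)))))))
  →20  S(S(S(S(S(add(add(SZ, Z), mul(add(Z, Z), add(SSZ, Z))))))))
  →21  S(S(S(S(S(add(S(add(Z, Z)), mul(add(Z, Z), add(SSZ, Z))))))))
  →22  S(S(S(S(S(S(add(add(Z, Z), mul(add(Z, Z), add(SSZ, Z)))))))))
  →23  S(S(S(S(S(S(add(Z, mul(add(Z, Z), add(SSZ, Z)))))))))
  →24  S(S(S(S(S(S(mul(add(Z, Z), add(SSZ, Z))))))))
  →25  S(S(S(S(S(S(mul(Z, add(SSZ, Z))))))))
  →26  S^6(Z)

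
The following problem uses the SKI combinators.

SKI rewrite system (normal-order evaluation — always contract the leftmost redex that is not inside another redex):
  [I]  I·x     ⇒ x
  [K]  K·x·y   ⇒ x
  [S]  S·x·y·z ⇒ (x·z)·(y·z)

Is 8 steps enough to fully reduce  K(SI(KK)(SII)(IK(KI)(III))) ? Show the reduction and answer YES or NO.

Answer: YES — reaches normal form KK in 8 ≤ 8 steps

Derivation:
  start: K(SI(KK)(SII)(IK(KI)(III)))
  [1] K(I(SII)(KK(SII))(IK(KI)(III)))
  [2] K(SII(KK(SII))(IK(KI)(III)))
  [3] K(I(KK(SII))(I(KK(SII)))(IK(KI)(III)))
  [4] K(KK(SII)(I(KK(SII)))(IK(KI)(III)))
  [5] K(K(I(KK(SII)))(IK(KI)(III)))
  [6] K(I(KK(SII)))
  [7] K(KK(SII))
  [8] KK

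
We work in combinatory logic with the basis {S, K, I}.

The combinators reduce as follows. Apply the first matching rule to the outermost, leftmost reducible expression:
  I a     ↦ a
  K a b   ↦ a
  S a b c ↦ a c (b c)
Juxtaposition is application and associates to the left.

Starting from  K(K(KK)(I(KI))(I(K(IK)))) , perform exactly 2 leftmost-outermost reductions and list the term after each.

  start: K(K(KK)(I(KI))(I(K(IK))))
  [1] K(KK(I(K(IK))))
  [2] KK

Answer: after 2 steps: KK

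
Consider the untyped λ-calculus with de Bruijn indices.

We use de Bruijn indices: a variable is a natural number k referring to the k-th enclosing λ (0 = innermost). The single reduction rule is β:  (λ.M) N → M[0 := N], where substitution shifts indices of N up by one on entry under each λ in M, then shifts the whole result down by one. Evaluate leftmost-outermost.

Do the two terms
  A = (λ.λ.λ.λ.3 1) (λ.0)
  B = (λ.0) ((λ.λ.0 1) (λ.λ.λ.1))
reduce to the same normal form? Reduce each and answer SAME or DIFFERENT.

Term A:
  start: (λ.λ.λ.λ.3 1) (λ.0)
  →1  λ.λ.λ.(λ.0) 1
  →2  λ.λ.λ.1

Term B:
  start: (λ.0) ((λ.λ.0 1) (λ.λ.λ.1))
  →1  (λ.λ.0 1) (λ.λ.λ.1)
  →2  λ.0 (λ.λ.λ.1)

Answer: DIFFERENT — A ⇓ λ.λ.λ.1, B ⇓ λ.0 (λ.λ.λ.1)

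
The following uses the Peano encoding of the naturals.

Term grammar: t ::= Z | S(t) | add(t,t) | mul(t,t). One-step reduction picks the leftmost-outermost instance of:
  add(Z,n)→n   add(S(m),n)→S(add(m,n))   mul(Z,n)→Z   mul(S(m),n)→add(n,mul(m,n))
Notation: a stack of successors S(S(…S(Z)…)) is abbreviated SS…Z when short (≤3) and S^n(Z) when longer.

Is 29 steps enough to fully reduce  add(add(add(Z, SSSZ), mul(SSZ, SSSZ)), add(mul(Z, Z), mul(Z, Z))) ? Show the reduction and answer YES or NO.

Answer: YES — reaches normal form S^9(Z) in 29 ≤ 29 steps

Working:
  start: add(add(add(Z, SSSZ), mul(SSZ, SSSZ)), add(mul(Z, Z), mul(Z, Z)))
  →1  add(add(SSSZ, mul(SSZ, SSSZ)), add(mul(Z, Z), mul(Z, Z)))
  →2  add(S(add(SSZ, mul(SSZ, SSSZ))), add(mul(Z, Z), mul(Z, Z)))
  →3  S(add(add(SSZ, mul(SSZ, SSSZ)), add(mul(Z, Z), mul(Z, Z))))
  →4  S(add(S(add(SZ, mul(SSZ, SSSZ))), add(mul(Z, Z), mul(Z, Z))))
  →5  S(S(add(add(SZ, mul(SSZ, SSSZ)), add(mul(Z, Z), mul(Z, Z)))))
  →6  S(S(add(S(add(Z, mul(SSZ, SSSZ))), add(mul(Z, Z), mul(Z, Z)))))
  →7  S(S(S(add(add(Z, mul(SSZ, SSSZ)), add(mul(Z, Z), mul(Z, Z))))))
  →8  S(S(S(add(mul(SSZ, SSSZ), add(mul(Z, Z), mul(Z, Z))))))
  →9  S(S(S(add(add(SSSZ, mul(SZ, SSSZ)), add(mul(Z, Z), mul(Z, Z))))))
  →10  S(S(S(add(S(add(SSZ, mul(SZ, SSSZ))), add(mul(Z, Z), mul(Z, Z))))))
  →11  S(S(S(S(add(add(SSZ, mul(SZ, SSSZ)), add(mul(Z, Z), mul(Z, Z)))))))
  →12  S(S(S(S(add(S(add(SZ, mul(SZ, SSSZ))), add(mul(Z, Z), mul(Z, Z)))))))
  →13  S(S(S(S(S(add(add(SZ, mul(SZ, SSSZ)), add(mul(Z, Z), mul(Z, Z))))))))
  →14  S(S(S(S(S(add(S(add(Z, mul(SZ, SSSZ))), add(mul(Z, Z), mul(Z, Z))))))))
  →15  S(S(S(S(S(S(add(add(Z, mul(SZ, SSSZ)), add(mul(Z, Z), mul(Z, Z)))))))))
  →16  S(S(S(S(S(S(add(mul(SZ, SSSZ), add(mul(Z, Z), mul(Z, Z)))))))))
  →17  S(S(S(S(S(S(add(add(SSSZ, mul(Z, SSSZ)), add(mul(Z, Z), mul(Z, Z)))))))))
  →18  S(S(S(S(S(S(add(S(add(SSZ, mul(Z, SSSZ))), add(mul(Z, Z), mul(Z, Z)))))))))
  →19  S(S(S(S(S(S(S(add(add(SSZ, mul(Z, SSSZ)), add(mul(Z, Z), mul(Z, Z))))))))))
  →20  S(S(S(S(S(S(S(add(S(add(SZ, mul(Z, SSSZ))), add(mul(Z, Z), mul(Z, Z))))))))))
  →21  S(S(S(S(S(S(S(S(add(add(SZ, mul(Z, SSSZ)), add(mul(Z, Z), mul(Z, Z)))))))))))
  →22  S(S(S(S(S(S(S(S(add(S(add(Z, mul(Z, SSSZ))), add(mul(Z, Z), mul(Z, Z)))))))))))
  →23  S(S(S(S(S(S(S(S(S(add(add(Z, mul(Z, SSSZ)), add(mul(Z, Z), mul(Z, Z))))))))))))
  →24  S(S(S(S(S(S(S(S(S(add(mul(Z, SSSZ), add(mul(Z, Z), mul(Z, Z))))))))))))
  →25  S(S(S(S(S(S(S(S(S(add(Z, add(mul(Z, Z), mul(Z, Z))))))))))))
  →26  S(S(S(S(S(S(S(S(S(add(mul(Z, Z), mul(Z, Z)))))))))))
  →27  S(S(S(S(S(S(S(S(S(add(Z, mul(Z, Z)))))))))))
  →28  S(S(S(S(S(S(S(S(S(mul(Z, Z))))))))))
  →29  S^9(Z)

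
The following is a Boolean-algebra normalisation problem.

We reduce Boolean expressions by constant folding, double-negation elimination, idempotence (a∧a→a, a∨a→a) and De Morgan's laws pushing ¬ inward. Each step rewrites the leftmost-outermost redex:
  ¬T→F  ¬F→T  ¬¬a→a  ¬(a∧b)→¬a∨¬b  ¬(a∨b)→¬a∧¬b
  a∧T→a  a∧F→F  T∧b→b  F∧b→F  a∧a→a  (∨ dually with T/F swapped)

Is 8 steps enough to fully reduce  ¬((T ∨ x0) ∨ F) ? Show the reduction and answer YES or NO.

  start: ¬((T ∨ x0) ∨ F)
  [1] ¬(T ∨ x0) ∧ ¬F
  [2] (¬T ∧ ¬x0) ∧ ¬F
  [3] (F ∧ ¬x0) ∧ ¬F
  [4] F ∧ ¬F
  [5] F

Answer: YES — reaches normal form F in 5 ≤ 8 steps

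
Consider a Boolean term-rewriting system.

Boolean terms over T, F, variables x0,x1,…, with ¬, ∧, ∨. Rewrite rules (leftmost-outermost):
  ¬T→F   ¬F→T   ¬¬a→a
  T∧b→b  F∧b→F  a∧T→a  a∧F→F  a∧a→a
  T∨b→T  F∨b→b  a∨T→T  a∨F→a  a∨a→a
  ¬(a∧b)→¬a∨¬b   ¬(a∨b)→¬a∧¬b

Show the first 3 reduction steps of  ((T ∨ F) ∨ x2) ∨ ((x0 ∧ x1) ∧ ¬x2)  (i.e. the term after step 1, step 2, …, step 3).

  start: ((T ∨ F) ∨ x2) ∨ ((x0 ∧ x1) ∧ ¬x2)
  step 1: (T ∨ x2) ∨ ((x0 ∧ x1) ∧ ¬x2)
  step 2: T ∨ ((x0 ∧ x1) ∧ ¬x2)
  step 3: T

Answer: after 3 steps: T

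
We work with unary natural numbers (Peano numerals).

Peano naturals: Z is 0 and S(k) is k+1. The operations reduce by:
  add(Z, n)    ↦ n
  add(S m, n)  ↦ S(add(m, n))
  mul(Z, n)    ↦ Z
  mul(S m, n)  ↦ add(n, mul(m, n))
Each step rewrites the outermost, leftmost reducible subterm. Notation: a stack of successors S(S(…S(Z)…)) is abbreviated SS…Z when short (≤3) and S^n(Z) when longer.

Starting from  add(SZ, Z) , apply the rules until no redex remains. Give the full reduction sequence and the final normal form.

Answer: normal form = SZ  (in 2 steps)

Working:
  start: add(SZ, Z)
  →1  S(add(Z, Z))
  →2  SZ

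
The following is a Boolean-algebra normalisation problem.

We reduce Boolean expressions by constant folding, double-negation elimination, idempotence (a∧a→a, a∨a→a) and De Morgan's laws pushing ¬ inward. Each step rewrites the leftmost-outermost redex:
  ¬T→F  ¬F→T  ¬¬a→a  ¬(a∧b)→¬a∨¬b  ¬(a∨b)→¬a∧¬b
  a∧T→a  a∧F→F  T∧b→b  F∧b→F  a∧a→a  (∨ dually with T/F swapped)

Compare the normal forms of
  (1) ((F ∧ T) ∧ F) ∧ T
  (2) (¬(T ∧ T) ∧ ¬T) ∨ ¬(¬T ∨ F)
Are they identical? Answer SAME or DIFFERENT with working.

Answer: DIFFERENT — A ⇓ F, B ⇓ T

Working:
Term A:
  start: ((F ∧ T) ∧ F) ∧ T
  →1  (F ∧ T) ∧ F
  →2  F

Term B:
  start: (¬(T ∧ T) ∧ ¬T) ∨ ¬(¬T ∨ F)
  →1  ((¬T ∨ ¬T) ∧ ¬T) ∨ ¬(¬T ∨ F)
  →2  (¬T ∧ ¬T) ∨ ¬(¬T ∨ F)
  →3  ¬T ∨ ¬(¬T ∨ F)
  →4  F ∨ ¬(¬T ∨ F)
  →5  ¬(¬T ∨ F)
  →6  ¬¬T ∧ ¬F
  →7  T ∧ ¬F
  →8  ¬F
  →9  T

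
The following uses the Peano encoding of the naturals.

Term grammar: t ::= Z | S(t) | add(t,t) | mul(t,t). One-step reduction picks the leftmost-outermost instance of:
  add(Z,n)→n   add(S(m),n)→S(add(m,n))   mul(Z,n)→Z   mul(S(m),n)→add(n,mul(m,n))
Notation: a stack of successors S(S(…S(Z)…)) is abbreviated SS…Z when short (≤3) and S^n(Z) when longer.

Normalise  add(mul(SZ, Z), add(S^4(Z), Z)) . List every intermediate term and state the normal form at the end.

Answer: normal form = S^4(Z)  (in 9 steps)

Working:
  start: add(mul(SZ, Z), add(S^4(Z), Z))
  →1  add(add(Z, mul(Z, Z)), add(S^4(Z), Z))
  →2  add(mul(Z, Z), add(S^4(Z), Z))
  →3  add(Z, add(S^4(Z), Z))
  →4  add(S^4(Z), Z)
  →5  S(add(SSSZ, Z))
  →6  S(S(add(SSZ, Z)))
  →7  S(S(S(add(SZ, Z))))
  →8  S(S(S(S(add(Z, Z)))))
  →9  S^4(Z)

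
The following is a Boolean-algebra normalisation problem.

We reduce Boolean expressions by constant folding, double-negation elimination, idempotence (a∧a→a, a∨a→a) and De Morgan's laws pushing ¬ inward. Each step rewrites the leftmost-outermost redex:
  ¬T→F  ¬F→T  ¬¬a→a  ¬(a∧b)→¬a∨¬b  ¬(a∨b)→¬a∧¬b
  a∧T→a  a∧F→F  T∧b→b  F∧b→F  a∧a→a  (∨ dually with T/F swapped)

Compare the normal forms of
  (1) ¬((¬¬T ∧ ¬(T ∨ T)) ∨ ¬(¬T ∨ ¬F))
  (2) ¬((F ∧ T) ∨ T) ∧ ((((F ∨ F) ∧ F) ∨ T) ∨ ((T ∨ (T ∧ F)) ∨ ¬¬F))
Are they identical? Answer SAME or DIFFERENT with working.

Answer: DIFFERENT — A ⇓ T, B ⇓ F

Derivation:
Term A:
  start: ¬((¬¬T ∧ ¬(T ∨ T)) ∨ ¬(¬T ∨ ¬F))
  →1  ¬(¬¬T ∧ ¬(T ∨ T)) ∧ ¬¬(¬T ∨ ¬F)
  →2  (¬¬¬T ∨ ¬¬(T ∨ T)) ∧ ¬¬(¬T ∨ ¬F)
  →3  (¬T ∨ ¬¬(T ∨ T)) ∧ ¬¬(¬T ∨ ¬F)
  →4  (F ∨ ¬¬(T ∨ T)) ∧ ¬¬(¬T ∨ ¬F)
  →5  ¬¬(T ∨ T) ∧ ¬¬(¬T ∨ ¬F)
  →6  (T ∨ T) ∧ ¬¬(¬T ∨ ¬F)
  →7  T ∧ ¬¬(¬T ∨ ¬F)
  →8  ¬¬(¬T ∨ ¬F)
  →9  ¬T ∨ ¬F
  →10  F ∨ ¬F
  →11  ¬F
  →12  T

Term B:
  start: ¬((F ∧ T) ∨ T) ∧ ((((F ∨ F) ∧ F) ∨ T) ∨ ((T ∨ (T ∧ F)) ∨ ¬¬F))
  →1  (¬(F ∧ T) ∧ ¬T) ∧ ((((F ∨ F) ∧ F) ∨ T) ∨ ((T ∨ (T ∧ F)) ∨ ¬¬F))
  →2  ((¬F ∨ ¬T) ∧ ¬T) ∧ ((((F ∨ F) ∧ F) ∨ T) ∨ ((T ∨ (T ∧ F)) ∨ ¬¬F))
  →3  ((T ∨ ¬T) ∧ ¬T) ∧ ((((F ∨ F) ∧ F) ∨ T) ∨ ((T ∨ (T ∧ F)) ∨ ¬¬F))
  →4  (T ∧ ¬T) ∧ ((((F ∨ F) ∧ F) ∨ T) ∨ ((T ∨ (T ∧ F)) ∨ ¬¬F))
  →5  ¬T ∧ ((((F ∨ F) ∧ F) ∨ T) ∨ ((T ∨ (T ∧ F)) ∨ ¬¬F))
  →6  F ∧ ((((F ∨ F) ∧ F) ∨ T) ∨ ((T ∨ (T ∧ F)) ∨ ¬¬F))
  →7  F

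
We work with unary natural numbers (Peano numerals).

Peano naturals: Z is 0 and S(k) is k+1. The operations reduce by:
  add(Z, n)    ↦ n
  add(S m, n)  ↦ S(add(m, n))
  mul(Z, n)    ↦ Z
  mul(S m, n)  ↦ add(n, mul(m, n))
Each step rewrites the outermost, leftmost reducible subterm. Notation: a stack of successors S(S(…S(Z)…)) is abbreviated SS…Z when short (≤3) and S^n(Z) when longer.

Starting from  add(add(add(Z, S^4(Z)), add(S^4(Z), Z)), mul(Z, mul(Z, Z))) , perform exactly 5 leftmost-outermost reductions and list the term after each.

  start: add(add(add(Z, S^4(Z)), add(S^4(Z), Z)), mul(Z, mul(Z, Z)))
  [1] add(add(S^4(Z), add(S^4(Z), Z)), mul(Z, mul(Z, Z)))
  [2] add(S(add(SSSZ, add(S^4(Z), Z))), mul(Z, mul(Z, Z)))
  [3] S(add(add(SSSZ, add(S^4(Z), Z)), mul(Z, mul(Z, Z))))
  [4] S(add(S(add(SSZ, add(S^4(Z), Z))), mul(Z, mul(Z, Z))))
  [5] S(S(add(add(SSZ, add(S^4(Z), Z)), mul(Z, mul(Z, Z)))))

Answer: after 5 steps: S(S(add(add(SSZ, add(S^4(Z), Z)), mul(Z, mul(Z, Z)))))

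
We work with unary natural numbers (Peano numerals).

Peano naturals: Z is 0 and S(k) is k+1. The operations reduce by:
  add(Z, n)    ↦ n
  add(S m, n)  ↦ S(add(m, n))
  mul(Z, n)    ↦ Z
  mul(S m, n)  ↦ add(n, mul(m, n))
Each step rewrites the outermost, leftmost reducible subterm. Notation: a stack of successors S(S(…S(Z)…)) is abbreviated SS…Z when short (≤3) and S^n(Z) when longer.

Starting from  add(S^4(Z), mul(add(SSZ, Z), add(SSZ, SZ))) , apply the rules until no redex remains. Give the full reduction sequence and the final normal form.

  start: add(S^4(Z), mul(add(SSZ, Z), add(SSZ, SZ)))
  →1  S(add(SSSZ, mul(add(SSZ, Z), add(SSZ, SZ))))
  →2  S(S(add(SSZ, mul(add(SSZ, Z), add(SSZ, SZ)))))
  →3  S(S(S(add(SZ, mul(add(SSZ, Z), add(SSZ, SZ))))))
  →4  S(S(S(S(add(Z, mul(add(SSZ, Z), add(SSZ, SZ)))))))
  →5  S(S(S(S(mul(add(SSZ, Z), add(SSZ, SZ))))))
  →6  S(S(S(S(mul(S(add(SZ, Z)), add(SSZ, SZ))))))
  →7  S(S(S(S(add(add(SSZ, SZ), mul(add(SZ, Z), add(SSZ, SZ)))))))
  →8  S(S(S(S(add(S(add(SZ, SZ)), mul(add(SZ, Z), add(SSZ, SZ)))))))
  →9  S(S(S(S(S(add(add(SZ, SZ), mul(add(SZ, Z), add(SSZ, SZ))))))))
  →10  S(S(S(S(S(add(S(add(Z, SZ)), mul(add(SZ, Z), add(SSZ, SZ))))))))
  →11  S(S(S(S(S(S(add(add(Z, SZ), mul(add(SZ, Z), add(SSZ, SZ)))))))))
  →12  S(S(S(S(S(S(add(SZ, mul(add(SZ, Z), add(SSZ, SZ)))))))))
  →13  S(S(S(S(S(S(S(add(Z, mul(add(SZ, Z), add(SSZ, SZ))))))))))
  →14  S(S(S(S(S(S(S(mul(add(SZ, Z), add(SSZ, SZ)))))))))
  →15  S(S(S(S(S(S(S(mul(S(add(Z, Z)), add(SSZ, SZ)))))))))
  →16  S(S(S(S(S(S(S(add(add(SSZ, SZ), mul(add(Z, Z), add(SSZ, SZ))))))))))
  →17  S(S(S(S(S(S(S(add(S(add(SZ, SZ)), mul(add(Z, Z), add(SSZ, SZ))))))))))
  →18  S(S(S(S(S(S(S(S(add(add(SZ, SZ), mul(add(Z, Z), add(SSZ, SZ)))))))))))
  →19  S(S(S(S(S(S(S(S(add(S(add(Z, SZ)), mul(add(Z, Z), add(SSZ, SZ)))))))))))
  →20  S(S(S(S(S(S(S(S(S(add(add(Z, SZ), mul(add(Z, Z), add(SSZ, SZ))))))))))))
  →21  S(S(S(S(S(S(S(S(S(add(SZ, mul(add(Z, Z), add(SSZ, SZ))))))))))))
  →22  S(S(S(S(S(S(S(S(S(S(add(Z, mul(add(Z, Z), add(SSZ, SZ)))))))))))))
  →23  S(S(S(S(S(S(S(S(S(S(mul(add(Z, Z), add(SSZ, SZ))))))))))))
  →24  S(S(S(S(S(S(S(S(S(S(mul(Z, add(SSZ, SZ))))))))))))
  →25  S^10(Z)

Answer: normal form = S^10(Z)  (in 25 steps)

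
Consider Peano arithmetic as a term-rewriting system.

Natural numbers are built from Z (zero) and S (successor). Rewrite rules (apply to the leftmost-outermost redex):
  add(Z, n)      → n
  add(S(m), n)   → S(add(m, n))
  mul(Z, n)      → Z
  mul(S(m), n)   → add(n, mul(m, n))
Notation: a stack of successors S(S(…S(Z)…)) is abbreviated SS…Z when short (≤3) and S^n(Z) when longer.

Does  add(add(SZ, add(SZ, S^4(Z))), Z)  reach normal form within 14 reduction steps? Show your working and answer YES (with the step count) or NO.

Answer: YES — reaches normal form S^6(Z) in 11 ≤ 14 steps

Working:
  start: add(add(SZ, add(SZ, S^4(Z))), Z)
  →1  add(S(add(Z, add(SZ, S^4(Z)))), Z)
  →2  S(add(add(Z, add(SZ, S^4(Z))), Z))
  →3  S(add(add(SZ, S^4(Z)), Z))
  →4  S(add(S(add(Z, S^4(Z))), Z))
  →5  S(S(add(add(Z, S^4(Z)), Z)))
  →6  S(S(add(S^4(Z), Z)))
  →7  S(S(S(add(SSSZ, Z))))
  →8  S(S(S(S(add(SSZ, Z)))))
  →9  S(S(S(S(S(add(SZ, Z))))))
  →10  S(S(S(S(S(S(add(Z, Z)))))))
  →11  S^6(Z)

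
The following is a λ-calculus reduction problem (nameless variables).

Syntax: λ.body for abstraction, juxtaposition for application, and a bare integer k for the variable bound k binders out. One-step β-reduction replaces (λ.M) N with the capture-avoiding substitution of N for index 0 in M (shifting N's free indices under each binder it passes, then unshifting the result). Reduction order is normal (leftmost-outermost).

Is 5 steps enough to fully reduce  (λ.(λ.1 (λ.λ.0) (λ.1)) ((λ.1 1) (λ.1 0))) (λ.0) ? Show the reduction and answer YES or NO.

Answer: YES — reaches normal form λ.0 in 4 ≤ 5 steps

Derivation:
  start: (λ.(λ.1 (λ.λ.0) (λ.1)) ((λ.1 1) (λ.1 0))) (λ.0)
  [1] (λ.(λ.0) (λ.λ.0) (λ.1)) ((λ.(λ.0) (λ.0)) (λ.(λ.0) 0))
  [2] (λ.0) (λ.λ.0) (λ.(λ.(λ.0) (λ.0)) (λ.(λ.0) 0))
  [3] (λ.λ.0) (λ.(λ.(λ.0) (λ.0)) (λ.(λ.0) 0))
  [4] λ.0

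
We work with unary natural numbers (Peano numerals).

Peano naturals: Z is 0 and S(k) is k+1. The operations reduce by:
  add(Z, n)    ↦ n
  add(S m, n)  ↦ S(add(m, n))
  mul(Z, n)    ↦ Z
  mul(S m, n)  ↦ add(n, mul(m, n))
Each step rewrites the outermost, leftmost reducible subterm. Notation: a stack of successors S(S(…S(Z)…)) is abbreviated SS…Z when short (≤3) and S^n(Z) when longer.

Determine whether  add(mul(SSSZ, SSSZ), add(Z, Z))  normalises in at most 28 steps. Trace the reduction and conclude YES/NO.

  start: add(mul(SSSZ, SSSZ), add(Z, Z))
  [1] add(add(SSSZ, mul(SSZ, SSSZ)), add(Z, Z))
  [2] add(S(add(SSZ, mul(SSZ, SSSZ))), add(Z, Z))
  [3] S(add(add(SSZ, mul(SSZ, SSSZ)), add(Z, Z)))
  [4] S(add(S(add(SZ, mul(SSZ, SSSZ))), add(Z, Z)))
  [5] S(S(add(add(SZ, mul(SSZ, SSSZ)), add(Z, Z))))
  [6] S(S(add(S(add(Z, mul(SSZ, SSSZ))), add(Z, Z))))
  [7] S(S(S(add(add(Z, mul(SSZ, SSSZ)), add(Z, Z)))))
  [8] S(S(S(add(mul(SSZ, SSSZ), add(Z, Z)))))
  [9] S(S(S(add(add(SSSZ, mul(SZ, SSSZ)), add(Z, Z)))))
  [10] S(S(S(add(S(add(SSZ, mul(SZ, SSSZ))), add(Z, Z)))))
  [11] S(S(S(S(add(add(SSZ, mul(SZ, SSSZ)), add(Z, Z))))))
  [12] S(S(S(S(add(S(add(SZ, mul(SZ, SSSZ))), add(Z, Z))))))
  [13] S(S(S(S(S(add(add(SZ, mul(SZ, SSSZ)), add(Z, Z)))))))
  [14] S(S(S(S(S(add(S(add(Z, mul(SZ, SSSZ))), add(Z, Z)))))))
  [15] S(S(S(S(S(S(add(add(Z, mul(SZ, SSSZ)), add(Z, Z))))))))
  [16] S(S(S(S(S(S(add(mul(SZ, SSSZ), add(Z, Z))))))))
  [17] S(S(S(S(S(S(add(add(SSSZ, mul(Z, SSSZ)), add(Z, Z))))))))
  [18] S(S(S(S(S(S(add(S(add(SSZ, mul(Z, SSSZ))), add(Z, Z))))))))
  [19] S(S(S(S(S(S(S(add(add(SSZ, mul(Z, SSSZ)), add(Z, Z)))))))))
  [20] S(S(S(S(S(S(S(add(S(add(SZ, mul(Z, SSSZ))), add(Z, Z)))))))))
  [21] S(S(S(S(S(S(S(S(add(add(SZ, mul(Z, SSSZ)), add(Z, Z))))))))))
  [22] S(S(S(S(S(S(S(S(add(S(add(Z, mul(Z, SSSZ))), add(Z, Z))))))))))
  [23] S(S(S(S(S(S(S(S(S(add(add(Z, mul(Z, SSSZ)), add(Z, Z)))))))))))
  [24] S(S(S(S(S(S(S(S(S(add(mul(Z, SSSZ), add(Z, Z)))))))))))
  [25] S(S(S(S(S(S(S(S(S(add(Z, add(Z, Z)))))))))))
  [26] S(S(S(S(S(S(S(S(S(add(Z, Z))))))))))
  [27] S^9(Z)

Answer: YES — reaches normal form S^9(Z) in 27 ≤ 28 steps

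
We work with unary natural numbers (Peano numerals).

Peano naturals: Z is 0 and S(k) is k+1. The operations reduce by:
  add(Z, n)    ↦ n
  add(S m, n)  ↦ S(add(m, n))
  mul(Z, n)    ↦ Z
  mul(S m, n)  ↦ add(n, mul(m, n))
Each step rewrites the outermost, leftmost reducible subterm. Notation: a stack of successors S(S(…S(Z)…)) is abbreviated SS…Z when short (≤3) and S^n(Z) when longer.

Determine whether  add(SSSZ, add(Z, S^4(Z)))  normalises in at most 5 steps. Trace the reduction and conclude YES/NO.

Answer: YES — reaches normal form S^7(Z) in 5 ≤ 5 steps

Derivation:
  start: add(SSSZ, add(Z, S^4(Z)))
  step 1: S(add(SSZ, add(Z, S^4(Z))))
  step 2: S(S(add(SZ, add(Z, S^4(Z)))))
  step 3: S(S(S(add(Z, add(Z, S^4(Z))))))
  step 4: S(S(S(add(Z, S^4(Z)))))
  step 5: S^7(Z)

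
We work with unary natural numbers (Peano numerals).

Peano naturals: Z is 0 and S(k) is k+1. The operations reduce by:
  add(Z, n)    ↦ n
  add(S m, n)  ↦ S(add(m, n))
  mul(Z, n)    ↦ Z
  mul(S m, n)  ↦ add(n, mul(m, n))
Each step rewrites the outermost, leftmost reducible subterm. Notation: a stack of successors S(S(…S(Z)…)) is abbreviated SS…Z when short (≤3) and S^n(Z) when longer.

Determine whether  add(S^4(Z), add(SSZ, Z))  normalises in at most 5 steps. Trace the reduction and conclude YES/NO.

  start: add(S^4(Z), add(SSZ, Z))
  [1] S(add(SSSZ, add(SSZ, Z)))
  [2] S(S(add(SSZ, add(SSZ, Z))))
  [3] S(S(S(add(SZ, add(SSZ, Z)))))
  [4] S(S(S(S(add(Z, add(SSZ, Z))))))
  [5] S(S(S(S(add(SSZ, Z)))))

Answer: NO — after 5 steps the term is S(S(S(S(add(SSZ, Z))))), not yet normal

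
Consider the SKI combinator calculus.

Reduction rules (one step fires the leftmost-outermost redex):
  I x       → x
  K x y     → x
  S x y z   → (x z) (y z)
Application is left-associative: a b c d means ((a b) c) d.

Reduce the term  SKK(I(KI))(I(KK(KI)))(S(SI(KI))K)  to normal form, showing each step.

  start: SKK(I(KI))(I(KK(KI)))(S(SI(KI))K)
  step 1: K(I(KI))(K(I(KI)))(I(KK(KI)))(S(SI(KI))K)
  step 2: I(KI)(I(KK(KI)))(S(SI(KI))K)
  step 3: KI(I(KK(KI)))(S(SI(KI))K)
  step 4: I(S(SI(KI))K)
  step 5: S(SI(KI))K

Answer: normal form = S(SI(KI))K  (in 5 steps)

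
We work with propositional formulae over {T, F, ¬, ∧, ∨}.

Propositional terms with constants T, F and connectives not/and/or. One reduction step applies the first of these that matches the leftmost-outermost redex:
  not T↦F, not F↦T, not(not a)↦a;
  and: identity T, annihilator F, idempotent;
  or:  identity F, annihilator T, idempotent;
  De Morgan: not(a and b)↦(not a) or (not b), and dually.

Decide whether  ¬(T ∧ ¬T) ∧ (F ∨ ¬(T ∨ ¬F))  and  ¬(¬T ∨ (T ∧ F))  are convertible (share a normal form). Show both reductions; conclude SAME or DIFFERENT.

Answer: DIFFERENT — A ⇓ F, B ⇓ T

Derivation:
Term A:
  start: ¬(T ∧ ¬T) ∧ (F ∨ ¬(T ∨ ¬F))
  →1  (¬T ∨ ¬¬T) ∧ (F ∨ ¬(T ∨ ¬F))
  →2  (F ∨ ¬¬T) ∧ (F ∨ ¬(T ∨ ¬F))
  →3  ¬¬T ∧ (F ∨ ¬(T ∨ ¬F))
  →4  T ∧ (F ∨ ¬(T ∨ ¬F))
  →5  F ∨ ¬(T ∨ ¬F)
  →6  ¬(T ∨ ¬F)
  →7  ¬T ∧ ¬¬F
  →8  F ∧ ¬¬F
  →9  F

Term B:
  start: ¬(¬T ∨ (T ∧ F))
  →1  ¬¬T ∧ ¬(T ∧ F)
  →2  T ∧ ¬(T ∧ F)
  →3  ¬(T ∧ F)
  →4  ¬T ∨ ¬F
  →5  F ∨ ¬F
  →6  ¬F
  →7  T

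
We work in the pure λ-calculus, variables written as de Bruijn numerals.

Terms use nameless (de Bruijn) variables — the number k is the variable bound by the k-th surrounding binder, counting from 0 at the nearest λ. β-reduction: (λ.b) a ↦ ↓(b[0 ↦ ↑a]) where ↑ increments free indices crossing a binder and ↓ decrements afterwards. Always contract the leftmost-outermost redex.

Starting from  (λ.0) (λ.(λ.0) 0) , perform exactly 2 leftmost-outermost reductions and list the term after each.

Answer: after 2 steps: λ.0

Derivation:
  start: (λ.0) (λ.(λ.0) 0)
  step 1: λ.(λ.0) 0
  step 2: λ.0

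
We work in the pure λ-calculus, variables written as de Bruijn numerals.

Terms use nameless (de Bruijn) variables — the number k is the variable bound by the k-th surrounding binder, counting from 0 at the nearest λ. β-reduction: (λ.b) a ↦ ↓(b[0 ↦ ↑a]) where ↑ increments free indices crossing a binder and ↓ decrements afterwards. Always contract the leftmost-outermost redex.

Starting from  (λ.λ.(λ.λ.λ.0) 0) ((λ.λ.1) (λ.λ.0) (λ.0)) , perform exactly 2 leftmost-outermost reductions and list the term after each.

Answer: after 2 steps: λ.λ.λ.0

Reduction:
  start: (λ.λ.(λ.λ.λ.0) 0) ((λ.λ.1) (λ.λ.0) (λ.0))
  →1  λ.(λ.λ.λ.0) 0
  →2  λ.λ.λ.0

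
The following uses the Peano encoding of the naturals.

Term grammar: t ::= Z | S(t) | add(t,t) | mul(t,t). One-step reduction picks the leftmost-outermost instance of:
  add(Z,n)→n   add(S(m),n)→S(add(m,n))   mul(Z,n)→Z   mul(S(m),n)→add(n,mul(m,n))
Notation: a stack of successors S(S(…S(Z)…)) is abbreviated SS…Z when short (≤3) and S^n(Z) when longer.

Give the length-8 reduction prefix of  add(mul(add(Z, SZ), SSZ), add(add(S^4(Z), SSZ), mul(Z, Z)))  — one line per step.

  start: add(mul(add(Z, SZ), SSZ), add(add(S^4(Z), SSZ), mul(Z, Z)))
  step 1: add(mul(SZ, SSZ), add(add(S^4(Z), SSZ), mul(Z, Z)))
  step 2: add(add(SSZ, mul(Z, SSZ)), add(add(S^4(Z), SSZ), mul(Z, Z)))
  step 3: add(S(add(SZ, mul(Z, SSZ))), add(add(S^4(Z), SSZ), mul(Z, Z)))
  step 4: S(add(add(SZ, mul(Z, SSZ)), add(add(S^4(Z), SSZ), mul(Z, Z))))
  step 5: S(add(S(add(Z, mul(Z, SSZ))), add(add(S^4(Z), SSZ), mul(Z, Z))))
  step 6: S(S(add(add(Z, mul(Z, SSZ)), add(add(S^4(Z), SSZ), mul(Z, Z)))))
  step 7: S(S(add(mul(Z, SSZ), add(add(S^4(Z), SSZ), mul(Z, Z)))))
  step 8: S(S(add(Z, add(add(S^4(Z), SSZ), mul(Z, Z)))))

Answer: after 8 steps: S(S(add(Z, add(add(S^4(Z), SSZ), mul(Z, Z)))))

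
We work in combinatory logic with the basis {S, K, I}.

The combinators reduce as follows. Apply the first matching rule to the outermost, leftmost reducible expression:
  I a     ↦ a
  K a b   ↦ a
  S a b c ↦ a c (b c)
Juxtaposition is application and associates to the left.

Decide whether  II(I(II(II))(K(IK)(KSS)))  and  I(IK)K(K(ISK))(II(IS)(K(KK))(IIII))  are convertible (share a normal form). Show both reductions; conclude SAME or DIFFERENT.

Term A:
  start: II(I(II(II))(K(IK)(KSS)))
  →1  I(I(II(II))(K(IK)(KSS)))
  →2  I(II(II))(K(IK)(KSS))
  →3  II(II)(K(IK)(KSS))
  →4  I(II)(K(IK)(KSS))
  →5  II(K(IK)(KSS))
  →6  I(K(IK)(KSS))
  →7  K(IK)(KSS)
  →8  IK
  →9  K

Term B:
  start: I(IK)K(K(ISK))(II(IS)(K(KK))(IIII))
  →1  IKK(K(ISK))(II(IS)(K(KK))(IIII))
  →2  KK(K(ISK))(II(IS)(K(KK))(IIII))
  →3  K(II(IS)(K(KK))(IIII))
  →4  K(I(IS)(K(KK))(IIII))
  →5  K(IS(K(KK))(IIII))
  →6  K(S(K(KK))(IIII))
  →7  K(S(K(KK))(III))
  →8  K(S(K(KK))(II))
  →9  K(S(K(KK))I)

Answer: DIFFERENT — A ⇓ K, B ⇓ K(S(K(KK))I)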